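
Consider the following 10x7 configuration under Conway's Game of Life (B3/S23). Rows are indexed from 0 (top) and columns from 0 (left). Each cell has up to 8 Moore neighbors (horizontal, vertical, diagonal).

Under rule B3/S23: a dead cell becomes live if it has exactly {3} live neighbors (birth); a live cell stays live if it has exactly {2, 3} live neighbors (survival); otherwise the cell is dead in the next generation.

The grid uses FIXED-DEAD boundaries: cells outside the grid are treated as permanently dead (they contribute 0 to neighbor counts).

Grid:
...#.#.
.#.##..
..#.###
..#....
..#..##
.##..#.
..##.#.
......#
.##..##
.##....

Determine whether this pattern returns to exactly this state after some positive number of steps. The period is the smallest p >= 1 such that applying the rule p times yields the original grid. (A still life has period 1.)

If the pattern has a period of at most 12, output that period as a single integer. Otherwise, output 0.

Answer: 0

Derivation:
Simulating and comparing each generation to the original:
Gen 0 (original, given above): 26 live cells
Gen 1: 32 live cells, differs from original
Gen 2: 22 live cells, differs from original
Gen 3: 28 live cells, differs from original
Gen 4: 22 live cells, differs from original
Gen 5: 23 live cells, differs from original
Gen 6: 22 live cells, differs from original
Gen 7: 20 live cells, differs from original
Gen 8: 24 live cells, differs from original
Gen 9: 17 live cells, differs from original
Gen 10: 19 live cells, differs from original
Gen 11: 16 live cells, differs from original
Gen 12: 11 live cells, differs from original
No period found within 12 steps.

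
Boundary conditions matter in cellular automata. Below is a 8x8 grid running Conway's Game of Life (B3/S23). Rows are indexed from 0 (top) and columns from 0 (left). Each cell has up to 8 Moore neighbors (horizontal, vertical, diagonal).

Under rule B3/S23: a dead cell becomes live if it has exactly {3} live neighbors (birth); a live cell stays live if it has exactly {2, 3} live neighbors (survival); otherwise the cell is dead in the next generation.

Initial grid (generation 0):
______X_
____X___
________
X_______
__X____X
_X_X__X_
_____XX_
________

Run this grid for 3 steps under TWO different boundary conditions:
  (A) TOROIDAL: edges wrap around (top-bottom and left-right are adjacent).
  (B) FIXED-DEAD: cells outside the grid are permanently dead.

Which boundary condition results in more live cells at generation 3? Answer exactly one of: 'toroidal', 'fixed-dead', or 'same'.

Answer: toroidal

Derivation:
Under TOROIDAL boundary, generation 3:
________
________
________
__X____X
__X____X
X_XX____
____X_X_
_____X__
Population = 10

Under FIXED-DEAD boundary, generation 3:
________
________
________
________
_XX___X_
_XX__X_X
________
________
Population = 7

Comparison: toroidal=10, fixed-dead=7 -> toroidal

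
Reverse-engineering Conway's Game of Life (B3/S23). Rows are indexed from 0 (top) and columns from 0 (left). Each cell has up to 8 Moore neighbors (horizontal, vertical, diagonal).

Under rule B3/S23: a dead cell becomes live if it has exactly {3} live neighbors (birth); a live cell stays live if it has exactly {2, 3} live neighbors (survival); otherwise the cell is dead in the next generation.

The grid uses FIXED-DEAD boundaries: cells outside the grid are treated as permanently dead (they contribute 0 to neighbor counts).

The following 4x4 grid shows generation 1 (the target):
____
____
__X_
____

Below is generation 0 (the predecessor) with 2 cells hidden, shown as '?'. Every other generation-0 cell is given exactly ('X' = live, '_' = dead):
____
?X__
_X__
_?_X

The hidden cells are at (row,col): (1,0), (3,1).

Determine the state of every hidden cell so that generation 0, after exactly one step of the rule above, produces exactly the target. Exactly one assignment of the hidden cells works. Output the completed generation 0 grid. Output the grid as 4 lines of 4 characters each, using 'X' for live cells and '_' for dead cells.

Answer: ____
_X__
_X__
___X

Derivation:
Hidden generation-0 cells (in order): (1,0), (3,1).
A hidden cell only influences target cells in its own 3x3 neighborhood. Try each of the 2^2 = 4 assignments, step the completed generation 0 forward once under B3/S23, and compare with the target:
  (1,0)=_ (3,1)=_ -> step reproduces the target at every cell -> ACCEPT
  (1,0)=_ (3,1)=X -> step gives (2,0)='X' but target has '_' -> reject
  (1,0)=X (3,1)=_ -> step gives (1,0)='X' but target has '_' -> reject
  (1,0)=X (3,1)=X -> step gives (1,0)='X' but target has '_' -> reject
Unique solution: (1,0)=dead, (3,1)=dead.
Check: live-neighbor counts of every cell in the completed generation 0:
1110
2120
2131
1120
Applying B3/S23 to generation 0 with these counts gives:
____
____
__X_
____
which matches the target exactly.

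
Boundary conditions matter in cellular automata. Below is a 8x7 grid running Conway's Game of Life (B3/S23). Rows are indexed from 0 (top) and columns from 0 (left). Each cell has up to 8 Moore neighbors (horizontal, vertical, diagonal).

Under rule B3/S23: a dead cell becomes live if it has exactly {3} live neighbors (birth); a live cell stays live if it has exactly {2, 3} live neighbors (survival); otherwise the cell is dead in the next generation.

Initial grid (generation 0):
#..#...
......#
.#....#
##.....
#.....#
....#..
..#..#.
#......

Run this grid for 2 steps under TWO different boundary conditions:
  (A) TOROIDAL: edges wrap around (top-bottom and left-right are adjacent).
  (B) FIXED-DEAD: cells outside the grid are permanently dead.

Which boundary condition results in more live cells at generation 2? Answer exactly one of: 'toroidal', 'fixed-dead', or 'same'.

Answer: toroidal

Derivation:
Under TOROIDAL boundary, generation 2:
.....##
.....##
.......
.##...#
.#...##
.....##
#....##
......#
Population = 16

Under FIXED-DEAD boundary, generation 2:
.......
.......
##.....
..#....
##.....
.......
.......
.......
Population = 5

Comparison: toroidal=16, fixed-dead=5 -> toroidal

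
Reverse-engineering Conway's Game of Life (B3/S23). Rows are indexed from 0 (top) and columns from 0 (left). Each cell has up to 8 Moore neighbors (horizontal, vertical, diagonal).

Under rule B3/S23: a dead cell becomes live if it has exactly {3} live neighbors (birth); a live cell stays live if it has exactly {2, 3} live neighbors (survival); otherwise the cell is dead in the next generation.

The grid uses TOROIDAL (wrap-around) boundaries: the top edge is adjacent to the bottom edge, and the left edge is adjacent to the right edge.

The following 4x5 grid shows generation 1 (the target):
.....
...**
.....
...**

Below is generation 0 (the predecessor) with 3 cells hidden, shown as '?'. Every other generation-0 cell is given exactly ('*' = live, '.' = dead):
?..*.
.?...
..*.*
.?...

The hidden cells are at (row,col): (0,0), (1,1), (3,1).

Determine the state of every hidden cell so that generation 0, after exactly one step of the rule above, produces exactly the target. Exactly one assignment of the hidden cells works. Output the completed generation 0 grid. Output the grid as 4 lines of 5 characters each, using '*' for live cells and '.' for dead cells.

Answer: *..*.
.....
..*.*
.....

Derivation:
Hidden generation-0 cells (in order): (0,0), (1,1), (3,1).
A hidden cell only influences target cells in its own 3x3 neighborhood. Try each of the 2^3 = 8 assignments, step the completed generation 0 forward once under B3/S23, and compare with the target:
  (0,0)=. (1,1)=. (3,1)=. -> step gives (1,4)='.' but target has '*' -> reject
  (0,0)=. (1,1)=. (3,1)=* -> step gives (1,4)='.' but target has '*' -> reject
  (0,0)=. (1,1)=* (3,1)=. -> step gives (1,2)='*' but target has '.' -> reject
  (0,0)=. (1,1)=* (3,1)=* -> step gives (0,2)='*' but target has '.' -> reject
  (0,0)=* (1,1)=. (3,1)=. -> step reproduces the target at every cell -> ACCEPT
  (0,0)=* (1,1)=. (3,1)=* -> step gives (3,0)='*' but target has '.' -> reject
  (0,0)=* (1,1)=* (3,1)=. -> step gives (1,0)='*' but target has '.' -> reject
  (0,0)=* (1,1)=* (3,1)=* -> step gives (0,0)='*' but target has '.' -> reject
Unique solution: (0,0)=live, (1,1)=dead, (3,1)=dead.
Check: live-neighbor counts of every cell in the completed generation 0:
01102
22233
11020
22233
Applying B3/S23 to generation 0 with these counts gives:
.....
...**
.....
...**
which matches the target exactly.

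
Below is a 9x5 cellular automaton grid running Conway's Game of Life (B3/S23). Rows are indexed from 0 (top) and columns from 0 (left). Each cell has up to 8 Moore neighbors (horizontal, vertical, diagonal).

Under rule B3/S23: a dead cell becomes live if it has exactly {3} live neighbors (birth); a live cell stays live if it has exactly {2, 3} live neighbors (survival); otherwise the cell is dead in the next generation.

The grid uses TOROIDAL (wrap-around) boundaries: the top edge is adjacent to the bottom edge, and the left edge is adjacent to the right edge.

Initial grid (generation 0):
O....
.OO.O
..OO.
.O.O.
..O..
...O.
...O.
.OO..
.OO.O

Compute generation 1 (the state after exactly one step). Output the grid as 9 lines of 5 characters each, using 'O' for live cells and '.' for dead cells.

Simulating step by step:
Generation 0 (given above): 16 live cells
Generation 1: 18 live cells
(generation 1 grid is the final answer)

Answer: ....O
OOO.O
O...O
.O.O.
..OO.
..OO.
...O.
OO...
..OO.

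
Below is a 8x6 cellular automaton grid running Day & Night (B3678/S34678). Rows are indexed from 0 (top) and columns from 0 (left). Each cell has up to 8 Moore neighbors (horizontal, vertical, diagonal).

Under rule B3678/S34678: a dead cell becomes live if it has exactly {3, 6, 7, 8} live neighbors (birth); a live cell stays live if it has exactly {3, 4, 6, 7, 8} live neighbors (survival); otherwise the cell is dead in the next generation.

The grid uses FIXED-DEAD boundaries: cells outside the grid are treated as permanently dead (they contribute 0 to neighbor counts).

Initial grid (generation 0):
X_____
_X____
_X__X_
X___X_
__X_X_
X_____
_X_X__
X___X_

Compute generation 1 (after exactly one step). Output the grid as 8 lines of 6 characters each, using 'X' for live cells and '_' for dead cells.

Simulating step by step:
Generation 0 (given above): 13 live cells
Generation 1: 10 live cells
(generation 1 grid is the final answer)

Answer: ______
X_____
X_____
_X___X
_X_X__
_XXX__
X_____
______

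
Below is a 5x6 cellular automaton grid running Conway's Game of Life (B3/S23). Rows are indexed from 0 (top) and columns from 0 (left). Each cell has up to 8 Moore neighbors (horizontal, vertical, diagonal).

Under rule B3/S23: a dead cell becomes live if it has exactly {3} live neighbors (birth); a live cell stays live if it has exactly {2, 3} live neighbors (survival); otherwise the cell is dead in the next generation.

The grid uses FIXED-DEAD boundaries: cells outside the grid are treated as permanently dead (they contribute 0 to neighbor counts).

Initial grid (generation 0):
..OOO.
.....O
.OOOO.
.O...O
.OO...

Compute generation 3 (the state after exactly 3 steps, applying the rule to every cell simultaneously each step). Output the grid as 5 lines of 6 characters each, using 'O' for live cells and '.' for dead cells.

Simulating step by step:
Generation 0 (given above): 12 live cells
Generation 1: 13 live cells
...OO.
.O...O
.OOOOO
O...O.
.OO...
Generation 2: 12 live cells
....O.
.O...O
OOOO.O
O...OO
.O....
Generation 3: 12 live cells
(generation 3 grid is the final answer)

Answer: ......
OO.O.O
O.OO.O
O..OOO
......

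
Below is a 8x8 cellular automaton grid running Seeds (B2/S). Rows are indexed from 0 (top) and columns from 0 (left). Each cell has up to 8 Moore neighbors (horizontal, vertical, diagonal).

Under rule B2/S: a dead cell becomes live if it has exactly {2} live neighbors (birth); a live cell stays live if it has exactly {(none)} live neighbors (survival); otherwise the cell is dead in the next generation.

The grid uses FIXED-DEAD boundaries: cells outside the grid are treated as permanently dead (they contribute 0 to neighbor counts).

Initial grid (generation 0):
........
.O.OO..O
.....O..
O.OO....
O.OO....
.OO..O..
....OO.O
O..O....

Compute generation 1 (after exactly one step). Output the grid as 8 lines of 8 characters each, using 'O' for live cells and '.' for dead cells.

Answer: ..OOO...
..O..OO.
O.....O.
........
........
O.......
O.......
.....OO.

Derivation:
Simulating step by step:
Generation 0 (given above): 19 live cells
Generation 1: 12 live cells
(generation 1 grid is the final answer)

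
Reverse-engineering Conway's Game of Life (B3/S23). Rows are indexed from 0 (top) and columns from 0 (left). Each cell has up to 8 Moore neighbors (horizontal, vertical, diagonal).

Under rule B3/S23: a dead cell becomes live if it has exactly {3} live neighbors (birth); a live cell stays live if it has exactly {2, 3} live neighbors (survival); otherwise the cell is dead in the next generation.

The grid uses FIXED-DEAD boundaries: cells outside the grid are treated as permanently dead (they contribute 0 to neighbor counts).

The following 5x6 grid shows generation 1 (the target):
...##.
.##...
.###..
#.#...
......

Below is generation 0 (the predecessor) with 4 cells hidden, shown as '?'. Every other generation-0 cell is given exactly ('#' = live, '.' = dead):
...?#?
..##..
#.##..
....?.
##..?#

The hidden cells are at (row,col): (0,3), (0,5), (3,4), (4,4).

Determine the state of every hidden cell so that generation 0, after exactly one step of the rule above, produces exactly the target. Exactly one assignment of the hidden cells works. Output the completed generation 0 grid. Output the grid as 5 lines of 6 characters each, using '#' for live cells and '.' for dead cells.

Hidden generation-0 cells (in order): (0,3), (0,5), (3,4), (4,4).
A hidden cell only influences target cells in its own 3x3 neighborhood. Try each of the 2^4 = 16 assignments, step the completed generation 0 forward once under B3/S23, and compare with the target:
  (0,3)=. (0,5)=. (3,4)=. (4,4)=. -> step gives (0,4)='.' but target has '#' -> reject
  (0,3)=. (0,5)=. (3,4)=. (4,4)=# -> step gives (0,4)='.' but target has '#' -> reject
  (0,3)=. (0,5)=. (3,4)=# (4,4)=. -> step gives (0,4)='.' but target has '#' -> reject
  (0,3)=. (0,5)=. (3,4)=# (4,4)=# -> step gives (0,4)='.' but target has '#' -> reject
  (0,3)=. (0,5)=# (3,4)=. (4,4)=. -> step reproduces the target at every cell -> ACCEPT
  (0,3)=. (0,5)=# (3,4)=. (4,4)=# -> step gives (3,3)='#' but target has '.' -> reject
  (0,3)=. (0,5)=# (3,4)=# (4,4)=. -> step gives (2,3)='.' but target has '#' -> reject
  (0,3)=. (0,5)=# (3,4)=# (4,4)=# -> step gives (2,3)='.' but target has '#' -> reject
  (0,3)=# (0,5)=. (3,4)=. (4,4)=. -> step gives (0,2)='#' but target has '.' -> reject
  (0,3)=# (0,5)=. (3,4)=. (4,4)=# -> step gives (0,2)='#' but target has '.' -> reject
  (0,3)=# (0,5)=. (3,4)=# (4,4)=. -> step gives (0,2)='#' but target has '.' -> reject
  (0,3)=# (0,5)=. (3,4)=# (4,4)=# -> step gives (0,2)='#' but target has '.' -> reject
  (0,3)=# (0,5)=# (3,4)=. (4,4)=. -> step gives (0,2)='#' but target has '.' -> reject
  (0,3)=# (0,5)=# (3,4)=. (4,4)=# -> step gives (0,2)='#' but target has '.' -> reject
  (0,3)=# (0,5)=# (3,4)=# (4,4)=. -> step gives (0,2)='#' but target has '.' -> reject
  (0,3)=# (0,5)=# (3,4)=# (4,4)=# -> step gives (0,2)='#' but target has '.' -> reject
Unique solution: (0,3)=dead, (0,5)=live, (3,4)=dead, (4,4)=dead.
Check: live-neighbor counts of every cell in the completed generation 0:
012321
133442
033320
343221
111010
Applying B3/S23 to generation 0 with these counts gives:
...##.
.##...
.###..
#.#...
......
which matches the target exactly.

Answer: ....##
..##..
#.##..
......
##...#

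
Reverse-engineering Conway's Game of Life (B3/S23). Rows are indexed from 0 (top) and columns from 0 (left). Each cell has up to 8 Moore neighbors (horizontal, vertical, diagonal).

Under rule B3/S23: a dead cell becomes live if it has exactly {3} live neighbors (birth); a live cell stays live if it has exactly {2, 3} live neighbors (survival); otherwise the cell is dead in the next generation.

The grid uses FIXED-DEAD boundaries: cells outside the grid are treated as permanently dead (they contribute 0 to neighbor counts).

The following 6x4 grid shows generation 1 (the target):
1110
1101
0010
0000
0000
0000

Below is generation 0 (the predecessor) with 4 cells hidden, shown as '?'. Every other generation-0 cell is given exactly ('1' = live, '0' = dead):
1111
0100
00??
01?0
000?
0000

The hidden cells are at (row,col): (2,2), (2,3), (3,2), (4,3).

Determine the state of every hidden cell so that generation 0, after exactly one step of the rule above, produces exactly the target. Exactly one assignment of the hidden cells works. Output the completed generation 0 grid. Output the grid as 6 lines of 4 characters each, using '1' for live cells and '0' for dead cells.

Hidden generation-0 cells (in order): (2,2), (2,3), (3,2), (4,3).
A hidden cell only influences target cells in its own 3x3 neighborhood. Try each of the 2^4 = 16 assignments, step the completed generation 0 forward once under B3/S23, and compare with the target:
  (2,2)=0 (2,3)=0 (3,2)=0 (4,3)=0 -> step gives (1,3)='0' but target has '1' -> reject
  (2,2)=0 (2,3)=0 (3,2)=0 (4,3)=1 -> step gives (1,3)='0' but target has '1' -> reject
  (2,2)=0 (2,3)=0 (3,2)=1 (4,3)=0 -> step gives (1,3)='0' but target has '1' -> reject
  (2,2)=0 (2,3)=0 (3,2)=1 (4,3)=1 -> step gives (1,3)='0' but target has '1' -> reject
  (2,2)=0 (2,3)=1 (3,2)=0 (4,3)=0 -> step reproduces the target at every cell -> ACCEPT
  (2,2)=0 (2,3)=1 (3,2)=0 (4,3)=1 -> step gives (3,2)='1' but target has '0' -> reject
  (2,2)=0 (2,3)=1 (3,2)=1 (4,3)=0 -> step gives (2,1)='1' but target has '0' -> reject
  (2,2)=0 (2,3)=1 (3,2)=1 (4,3)=1 -> step gives (2,1)='1' but target has '0' -> reject
  (2,2)=1 (2,3)=0 (3,2)=0 (4,3)=0 -> step gives (1,1)='0' but target has '1' -> reject
  (2,2)=1 (2,3)=0 (3,2)=0 (4,3)=1 -> step gives (1,1)='0' but target has '1' -> reject
  (2,2)=1 (2,3)=0 (3,2)=1 (4,3)=0 -> step gives (1,1)='0' but target has '1' -> reject
  (2,2)=1 (2,3)=0 (3,2)=1 (4,3)=1 -> step gives (1,1)='0' but target has '1' -> reject
  (2,2)=1 (2,3)=1 (3,2)=0 (4,3)=0 -> step gives (1,1)='0' but target has '1' -> reject
  (2,2)=1 (2,3)=1 (3,2)=0 (4,3)=1 -> step gives (1,1)='0' but target has '1' -> reject
  (2,2)=1 (2,3)=1 (3,2)=1 (4,3)=0 -> step gives (1,1)='0' but target has '1' -> reject
  (2,2)=1 (2,3)=1 (3,2)=1 (4,3)=1 -> step gives (1,1)='0' but target has '1' -> reject
Unique solution: (2,2)=dead, (2,3)=live, (3,2)=dead, (4,3)=dead.
Check: live-neighbor counts of every cell in the completed generation 0:
2331
3353
2230
1021
1110
0000
Applying B3/S23 to generation 0 with these counts gives:
1110
1101
0010
0000
0000
0000
which matches the target exactly.

Answer: 1111
0100
0001
0100
0000
0000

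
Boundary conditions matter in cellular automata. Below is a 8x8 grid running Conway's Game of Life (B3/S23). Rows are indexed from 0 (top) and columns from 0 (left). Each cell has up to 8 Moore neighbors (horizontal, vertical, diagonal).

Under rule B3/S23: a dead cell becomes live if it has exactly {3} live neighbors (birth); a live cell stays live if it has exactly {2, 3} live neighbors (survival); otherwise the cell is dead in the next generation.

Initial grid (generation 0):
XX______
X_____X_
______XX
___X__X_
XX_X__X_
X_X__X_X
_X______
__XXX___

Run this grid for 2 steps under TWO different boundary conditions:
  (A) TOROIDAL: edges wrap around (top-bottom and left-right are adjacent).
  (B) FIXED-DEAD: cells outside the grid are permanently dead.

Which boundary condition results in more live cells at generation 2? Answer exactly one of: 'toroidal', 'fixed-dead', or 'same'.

Under TOROIDAL boundary, generation 2:
___X____
_____XX_
X_______
X_XX____
X__XX___
__X___X_
X_______
____X___
Population = 14

Under FIXED-DEAD boundary, generation 2:
XX______
XX___X_X
_X______
_XXX____
X__XX__X
X_X___XX
_X______
__XX____
Population = 21

Comparison: toroidal=14, fixed-dead=21 -> fixed-dead

Answer: fixed-dead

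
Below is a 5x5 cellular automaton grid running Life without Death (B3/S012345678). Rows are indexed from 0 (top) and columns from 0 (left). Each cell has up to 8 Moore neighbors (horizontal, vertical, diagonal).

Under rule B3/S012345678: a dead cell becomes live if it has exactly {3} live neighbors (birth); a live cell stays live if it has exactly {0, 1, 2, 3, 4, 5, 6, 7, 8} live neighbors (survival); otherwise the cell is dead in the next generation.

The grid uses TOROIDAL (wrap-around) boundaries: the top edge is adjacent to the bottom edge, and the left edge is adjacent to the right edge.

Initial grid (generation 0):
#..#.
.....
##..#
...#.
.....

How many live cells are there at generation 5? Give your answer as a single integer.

Simulating step by step:
Generation 0 (given above): 6 live cells
Generation 1: 10 live cells
#..#.
.#...
##..#
#..##
....#
Generation 2: 15 live cells
#..##
.##..
#####
##.##
....#
Generation 3: 19 live cells
#####
.##..
#####
##.##
.##.#
Generation 4: 19 live cells
#####
.##..
#####
##.##
.##.#
Generation 5: 19 live cells
#####
.##..
#####
##.##
.##.#
Population at generation 5: 19

Answer: 19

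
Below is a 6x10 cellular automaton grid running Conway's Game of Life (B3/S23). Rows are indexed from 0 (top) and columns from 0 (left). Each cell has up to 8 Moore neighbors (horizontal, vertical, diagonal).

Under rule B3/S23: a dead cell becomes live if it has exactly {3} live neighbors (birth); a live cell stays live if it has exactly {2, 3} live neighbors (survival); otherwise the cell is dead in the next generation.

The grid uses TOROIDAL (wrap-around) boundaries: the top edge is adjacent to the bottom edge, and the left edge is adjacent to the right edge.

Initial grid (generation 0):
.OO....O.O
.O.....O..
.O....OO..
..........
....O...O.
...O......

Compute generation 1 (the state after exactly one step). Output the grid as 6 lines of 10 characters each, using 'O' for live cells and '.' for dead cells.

Simulating step by step:
Generation 0 (given above): 12 live cells
Generation 1: 12 live cells
(generation 1 grid is the final answer)

Answer: OOO.....O.
.O.....O..
......OO..
.......O..
..........
..OO....O.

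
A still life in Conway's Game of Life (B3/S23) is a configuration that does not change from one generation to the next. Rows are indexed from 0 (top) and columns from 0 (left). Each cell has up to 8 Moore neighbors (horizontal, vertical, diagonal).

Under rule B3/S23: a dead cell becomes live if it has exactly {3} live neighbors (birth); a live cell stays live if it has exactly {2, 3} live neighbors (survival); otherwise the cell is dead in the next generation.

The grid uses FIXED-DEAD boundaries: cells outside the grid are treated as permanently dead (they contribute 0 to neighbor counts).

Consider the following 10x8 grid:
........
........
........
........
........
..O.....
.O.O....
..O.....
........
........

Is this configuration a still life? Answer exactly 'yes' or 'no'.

Answer: yes

Derivation:
Compute generation 1 and compare to generation 0 (given above):
Generation 1:
........
........
........
........
........
..O.....
.O.O....
..O.....
........
........
The grids are IDENTICAL -> still life.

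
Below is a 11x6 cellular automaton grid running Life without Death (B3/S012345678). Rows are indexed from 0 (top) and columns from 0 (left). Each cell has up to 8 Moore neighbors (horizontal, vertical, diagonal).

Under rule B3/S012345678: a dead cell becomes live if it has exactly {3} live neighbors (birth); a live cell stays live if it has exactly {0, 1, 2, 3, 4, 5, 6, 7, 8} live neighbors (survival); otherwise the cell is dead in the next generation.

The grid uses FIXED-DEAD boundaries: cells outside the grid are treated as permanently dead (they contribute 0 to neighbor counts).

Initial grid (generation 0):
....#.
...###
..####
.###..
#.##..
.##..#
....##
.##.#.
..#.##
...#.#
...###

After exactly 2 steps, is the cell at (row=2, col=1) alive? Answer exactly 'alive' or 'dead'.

Answer: alive

Derivation:
Simulating step by step:
Generation 0 (given above): 30 live cells
Generation 1: 37 live cells
...###
..####
.#####
.###..
#.###.
.##..#
....##
.##.#.
.##.##
..##.#
...###
Generation 2: 43 live cells
..####
.#####
.#####
####.#
#.###.
.##..#
....##
.##.#.
.##.##
.###.#
..####

Cell (2,1) at generation 2: 1 -> alive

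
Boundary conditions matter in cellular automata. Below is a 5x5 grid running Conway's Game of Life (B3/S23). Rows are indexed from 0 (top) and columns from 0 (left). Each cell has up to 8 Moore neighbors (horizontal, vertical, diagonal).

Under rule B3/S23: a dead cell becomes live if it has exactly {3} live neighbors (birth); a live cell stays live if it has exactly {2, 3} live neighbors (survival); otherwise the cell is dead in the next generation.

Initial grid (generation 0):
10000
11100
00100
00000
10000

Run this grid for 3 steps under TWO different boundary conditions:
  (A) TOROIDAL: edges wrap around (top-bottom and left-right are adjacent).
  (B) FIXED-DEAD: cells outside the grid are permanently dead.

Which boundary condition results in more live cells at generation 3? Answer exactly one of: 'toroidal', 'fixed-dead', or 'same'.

Answer: toroidal

Derivation:
Under TOROIDAL boundary, generation 3:
01010
00110
10001
00000
10000
Population = 7

Under FIXED-DEAD boundary, generation 3:
00000
00000
00000
00000
00000
Population = 0

Comparison: toroidal=7, fixed-dead=0 -> toroidal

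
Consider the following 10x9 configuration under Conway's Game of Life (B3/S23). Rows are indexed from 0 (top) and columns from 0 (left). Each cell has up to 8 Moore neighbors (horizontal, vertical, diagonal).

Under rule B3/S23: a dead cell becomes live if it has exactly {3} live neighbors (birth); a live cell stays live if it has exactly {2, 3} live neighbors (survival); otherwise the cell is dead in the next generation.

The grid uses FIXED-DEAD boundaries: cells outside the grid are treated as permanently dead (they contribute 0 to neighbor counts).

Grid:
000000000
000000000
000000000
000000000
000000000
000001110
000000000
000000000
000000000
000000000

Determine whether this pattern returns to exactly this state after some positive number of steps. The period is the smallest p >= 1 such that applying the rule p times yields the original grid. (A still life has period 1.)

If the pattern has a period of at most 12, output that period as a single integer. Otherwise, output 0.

Simulating and comparing each generation to the original:
Gen 0 (original, given above): 3 live cells
Gen 1: 3 live cells, differs from original
Gen 2: 3 live cells, MATCHES original -> period = 2

Answer: 2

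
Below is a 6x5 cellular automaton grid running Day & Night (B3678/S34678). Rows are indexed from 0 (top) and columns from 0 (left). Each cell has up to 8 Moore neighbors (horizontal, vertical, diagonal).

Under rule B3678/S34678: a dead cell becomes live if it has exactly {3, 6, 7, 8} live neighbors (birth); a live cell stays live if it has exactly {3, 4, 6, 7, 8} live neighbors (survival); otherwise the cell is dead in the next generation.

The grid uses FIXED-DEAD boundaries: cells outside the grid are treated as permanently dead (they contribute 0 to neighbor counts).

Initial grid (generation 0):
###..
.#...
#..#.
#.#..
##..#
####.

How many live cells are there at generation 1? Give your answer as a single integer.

Answer: 10

Derivation:
Simulating step by step:
Generation 0 (given above): 15 live cells
Generation 1: 10 live cells
.#...
.#...
..#..
#..#.
##...
###..
Population at generation 1: 10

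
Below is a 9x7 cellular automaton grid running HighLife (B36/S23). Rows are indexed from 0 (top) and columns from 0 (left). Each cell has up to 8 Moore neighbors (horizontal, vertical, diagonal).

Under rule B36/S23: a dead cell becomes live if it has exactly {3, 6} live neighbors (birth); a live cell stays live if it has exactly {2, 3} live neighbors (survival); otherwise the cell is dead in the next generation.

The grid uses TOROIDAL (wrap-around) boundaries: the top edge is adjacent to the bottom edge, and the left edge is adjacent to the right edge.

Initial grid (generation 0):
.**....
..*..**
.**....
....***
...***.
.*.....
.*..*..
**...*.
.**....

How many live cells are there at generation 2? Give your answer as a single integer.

Answer: 19

Derivation:
Simulating step by step:
Generation 0 (given above): 21 live cells
Generation 1: 19 live cells
*..*...
*..*...
*****..
..*...*
...*..*
..**.*.
.**....
*......
.......
Generation 2: 19 live cells
.......
*.....*
*...*.*
....***
...****
.*.**..
.***...
.*.....
.......
Population at generation 2: 19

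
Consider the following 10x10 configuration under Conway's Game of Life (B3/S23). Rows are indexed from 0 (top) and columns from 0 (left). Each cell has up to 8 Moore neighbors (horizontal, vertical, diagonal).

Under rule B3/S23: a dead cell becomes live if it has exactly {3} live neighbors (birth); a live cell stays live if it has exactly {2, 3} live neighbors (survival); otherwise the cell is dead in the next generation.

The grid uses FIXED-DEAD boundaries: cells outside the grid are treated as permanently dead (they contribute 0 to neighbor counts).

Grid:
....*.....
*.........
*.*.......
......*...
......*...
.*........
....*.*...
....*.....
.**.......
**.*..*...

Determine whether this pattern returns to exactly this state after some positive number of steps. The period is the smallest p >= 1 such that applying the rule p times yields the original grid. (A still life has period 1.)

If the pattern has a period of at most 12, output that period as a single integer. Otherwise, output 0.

Answer: 0

Derivation:
Simulating and comparing each generation to the original:
Gen 0 (original, given above): 16 live cells
Gen 1: 12 live cells, differs from original
Gen 2: 8 live cells, differs from original
Gen 3: 8 live cells, differs from original
Gen 4: 5 live cells, differs from original
Gen 5: 5 live cells, differs from original
Gen 6: 4 live cells, differs from original
Gen 7: 0 live cells, differs from original
Gen 8: 0 live cells, differs from original
Gen 9: 0 live cells, differs from original
Gen 10: 0 live cells, differs from original
Gen 11: 0 live cells, differs from original
Gen 12: 0 live cells, differs from original
No period found within 12 steps.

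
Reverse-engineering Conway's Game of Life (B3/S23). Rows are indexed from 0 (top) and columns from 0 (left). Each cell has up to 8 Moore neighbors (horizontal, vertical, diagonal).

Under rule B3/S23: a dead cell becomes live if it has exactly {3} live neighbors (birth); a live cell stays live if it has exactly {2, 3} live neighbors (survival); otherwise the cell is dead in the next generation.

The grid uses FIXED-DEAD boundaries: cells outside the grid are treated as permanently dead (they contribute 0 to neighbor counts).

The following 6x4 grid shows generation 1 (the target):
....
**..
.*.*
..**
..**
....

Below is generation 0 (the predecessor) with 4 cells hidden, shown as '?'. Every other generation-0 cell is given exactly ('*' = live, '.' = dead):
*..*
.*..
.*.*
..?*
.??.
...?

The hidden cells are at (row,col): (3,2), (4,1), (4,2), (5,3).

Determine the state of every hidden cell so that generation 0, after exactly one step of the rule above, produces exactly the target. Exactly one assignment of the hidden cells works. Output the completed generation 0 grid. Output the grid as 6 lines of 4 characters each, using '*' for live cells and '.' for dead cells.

Hidden generation-0 cells (in order): (3,2), (4,1), (4,2), (5,3).
A hidden cell only influences target cells in its own 3x3 neighborhood. Try each of the 2^4 = 16 assignments, step the completed generation 0 forward once under B3/S23, and compare with the target:
  (3,2)=. (4,1)=. (4,2)=. (5,3)=. -> step gives (2,1)='.' but target has '*' -> reject
  (3,2)=. (4,1)=. (4,2)=. (5,3)=* -> step gives (2,1)='.' but target has '*' -> reject
  (3,2)=. (4,1)=. (4,2)=* (5,3)=. -> step gives (2,1)='.' but target has '*' -> reject
  (3,2)=. (4,1)=. (4,2)=* (5,3)=* -> step gives (2,1)='.' but target has '*' -> reject
  (3,2)=. (4,1)=* (4,2)=. (5,3)=. -> step gives (2,1)='.' but target has '*' -> reject
  (3,2)=. (4,1)=* (4,2)=. (5,3)=* -> step gives (2,1)='.' but target has '*' -> reject
  (3,2)=. (4,1)=* (4,2)=* (5,3)=. -> step gives (2,1)='.' but target has '*' -> reject
  (3,2)=. (4,1)=* (4,2)=* (5,3)=* -> step gives (2,1)='.' but target has '*' -> reject
  (3,2)=* (4,1)=. (4,2)=. (5,3)=. -> step gives (4,2)='.' but target has '*' -> reject
  (3,2)=* (4,1)=. (4,2)=. (5,3)=* -> step reproduces the target at every cell -> ACCEPT
  (3,2)=* (4,1)=. (4,2)=* (5,3)=. -> step gives (3,1)='*' but target has '.' -> reject
  (3,2)=* (4,1)=. (4,2)=* (5,3)=* -> step gives (3,1)='*' but target has '.' -> reject
  (3,2)=* (4,1)=* (4,2)=. (5,3)=. -> step gives (3,1)='*' but target has '.' -> reject
  (3,2)=* (4,1)=* (4,2)=. (5,3)=* -> step gives (3,1)='*' but target has '.' -> reject
  (3,2)=* (4,1)=* (4,2)=* (5,3)=. -> step gives (3,2)='.' but target has '*' -> reject
  (3,2)=* (4,1)=* (4,2)=* (5,3)=* -> step gives (3,2)='.' but target has '*' -> reject
Unique solution: (3,2)=live, (4,1)=dead, (4,2)=dead, (5,3)=live.
Check: live-neighbor counts of every cell in the completed generation 0:
1220
3242
2252
1232
0133
0010
Applying B3/S23 to generation 0 with these counts gives:
....
**..
.*.*
..**
..**
....
which matches the target exactly.

Answer: *..*
.*..
.*.*
..**
....
...*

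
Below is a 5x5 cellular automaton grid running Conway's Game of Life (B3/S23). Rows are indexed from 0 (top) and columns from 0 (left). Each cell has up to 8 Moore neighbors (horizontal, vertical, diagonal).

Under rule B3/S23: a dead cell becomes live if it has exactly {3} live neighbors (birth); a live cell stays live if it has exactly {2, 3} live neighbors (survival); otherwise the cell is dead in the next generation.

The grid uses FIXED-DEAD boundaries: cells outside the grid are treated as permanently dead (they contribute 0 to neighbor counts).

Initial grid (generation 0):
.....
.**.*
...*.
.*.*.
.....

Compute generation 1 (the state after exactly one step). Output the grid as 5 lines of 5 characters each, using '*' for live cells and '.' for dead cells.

Answer: .....
..**.
.*.**
..*..
.....

Derivation:
Simulating step by step:
Generation 0 (given above): 6 live cells
Generation 1: 6 live cells
(generation 1 grid is the final answer)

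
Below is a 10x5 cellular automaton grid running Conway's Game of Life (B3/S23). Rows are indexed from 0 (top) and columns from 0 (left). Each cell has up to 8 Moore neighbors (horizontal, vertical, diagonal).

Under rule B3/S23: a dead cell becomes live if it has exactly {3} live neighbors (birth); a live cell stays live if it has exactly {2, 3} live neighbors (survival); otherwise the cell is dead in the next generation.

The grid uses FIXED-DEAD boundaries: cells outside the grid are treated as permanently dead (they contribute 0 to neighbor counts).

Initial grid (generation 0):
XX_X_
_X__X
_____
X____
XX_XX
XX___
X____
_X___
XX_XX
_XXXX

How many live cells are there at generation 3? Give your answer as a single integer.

Answer: 17

Derivation:
Simulating step by step:
Generation 0 (given above): 22 live cells
Generation 1: 18 live cells
XXX__
XXX__
_____
XX___
__X__
__X__
X____
_XX__
X___X
XX__X
Generation 2: 16 live cells
X_X__
X_X__
__X__
_X___
__X__
_X___
__X__
XX___
X_XX_
XX___
Generation 3: 17 live cells
_____
__XX_
__X__
_XX__
_XX__
_XX__
X_X__
X__X_
__X__
XXX__
Population at generation 3: 17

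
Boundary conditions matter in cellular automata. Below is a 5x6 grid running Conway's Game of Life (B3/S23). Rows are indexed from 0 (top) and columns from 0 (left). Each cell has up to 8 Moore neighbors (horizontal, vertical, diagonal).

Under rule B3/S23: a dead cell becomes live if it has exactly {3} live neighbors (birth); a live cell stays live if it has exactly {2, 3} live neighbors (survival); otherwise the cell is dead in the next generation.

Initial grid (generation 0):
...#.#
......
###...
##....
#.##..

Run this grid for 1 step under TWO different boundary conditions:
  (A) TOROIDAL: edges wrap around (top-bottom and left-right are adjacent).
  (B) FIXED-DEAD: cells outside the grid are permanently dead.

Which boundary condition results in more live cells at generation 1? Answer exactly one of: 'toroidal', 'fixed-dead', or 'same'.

Answer: toroidal

Derivation:
Under TOROIDAL boundary, generation 1:
..###.
###...
#.#...
...#.#
#.####
Population = 15

Under FIXED-DEAD boundary, generation 1:
......
.##...
#.#...
...#..
#.#...
Population = 7

Comparison: toroidal=15, fixed-dead=7 -> toroidal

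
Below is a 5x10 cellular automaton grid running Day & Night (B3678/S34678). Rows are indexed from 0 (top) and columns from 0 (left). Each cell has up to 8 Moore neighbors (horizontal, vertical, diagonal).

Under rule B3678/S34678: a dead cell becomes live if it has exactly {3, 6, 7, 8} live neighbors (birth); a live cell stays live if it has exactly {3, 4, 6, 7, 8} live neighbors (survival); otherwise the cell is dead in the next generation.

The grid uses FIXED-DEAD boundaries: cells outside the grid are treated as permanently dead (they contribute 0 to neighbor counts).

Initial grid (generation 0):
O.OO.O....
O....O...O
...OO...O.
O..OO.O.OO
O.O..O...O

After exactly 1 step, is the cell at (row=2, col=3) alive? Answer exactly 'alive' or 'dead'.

Simulating step by step:
Generation 0 (given above): 20 live cells
Generation 1: 19 live cells
.O..O.....
.OO.......
...OO..OO.
.OOOO..OOO
.O.OO...O.

Cell (2,3) at generation 1: 1 -> alive

Answer: alive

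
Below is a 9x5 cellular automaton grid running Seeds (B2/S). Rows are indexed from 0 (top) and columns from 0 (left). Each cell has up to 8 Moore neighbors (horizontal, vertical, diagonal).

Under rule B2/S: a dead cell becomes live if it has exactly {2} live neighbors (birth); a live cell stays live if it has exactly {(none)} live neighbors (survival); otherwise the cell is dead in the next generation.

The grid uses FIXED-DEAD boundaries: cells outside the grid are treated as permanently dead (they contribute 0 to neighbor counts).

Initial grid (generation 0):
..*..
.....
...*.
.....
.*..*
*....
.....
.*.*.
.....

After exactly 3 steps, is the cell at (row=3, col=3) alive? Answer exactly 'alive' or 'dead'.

Answer: dead

Derivation:
Simulating step by step:
Generation 0 (given above): 7 live cells
Generation 1: 12 live cells
.....
..**.
.....
..***
*....
.*...
***..
..*..
..*..
Generation 2: 9 live cells
..**.
.....
.*...
.*...
....*
.....
...*.
*....
.*.*.
Generation 3: 13 live cells
.....
.*.*.
*.*..
*.*..
.....
...**
.....
.*.**
*.*..

Cell (3,3) at generation 3: 0 -> dead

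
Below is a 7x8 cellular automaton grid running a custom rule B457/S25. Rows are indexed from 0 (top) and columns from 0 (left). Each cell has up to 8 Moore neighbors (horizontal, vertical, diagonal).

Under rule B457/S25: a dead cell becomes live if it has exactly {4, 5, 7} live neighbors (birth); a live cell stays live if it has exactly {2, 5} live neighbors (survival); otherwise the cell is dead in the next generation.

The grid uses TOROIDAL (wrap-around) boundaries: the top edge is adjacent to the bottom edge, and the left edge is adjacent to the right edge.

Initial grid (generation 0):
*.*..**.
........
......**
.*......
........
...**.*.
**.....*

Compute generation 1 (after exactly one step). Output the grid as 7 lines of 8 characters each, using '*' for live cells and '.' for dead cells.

Simulating step by step:
Generation 0 (given above): 13 live cells
Generation 1: 7 live cells
(generation 1 grid is the final answer)

Answer: .*....**
......**
........
........
........
........
.....**.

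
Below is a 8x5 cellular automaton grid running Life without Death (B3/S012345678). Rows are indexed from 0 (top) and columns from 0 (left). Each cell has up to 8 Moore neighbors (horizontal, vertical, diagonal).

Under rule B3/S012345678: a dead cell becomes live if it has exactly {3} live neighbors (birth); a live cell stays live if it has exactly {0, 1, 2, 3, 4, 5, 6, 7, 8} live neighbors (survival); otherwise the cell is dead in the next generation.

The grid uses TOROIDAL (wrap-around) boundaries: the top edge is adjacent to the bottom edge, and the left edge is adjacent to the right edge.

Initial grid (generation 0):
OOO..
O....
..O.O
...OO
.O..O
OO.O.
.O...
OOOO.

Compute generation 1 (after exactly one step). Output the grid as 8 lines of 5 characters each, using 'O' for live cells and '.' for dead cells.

Simulating step by step:
Generation 0 (given above): 18 live cells
Generation 1: 27 live cells
(generation 1 grid is the final answer)

Answer: OOOO.
O.OOO
O.O.O
..OOO
.O..O
OO.OO
.O.O.
OOOOO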